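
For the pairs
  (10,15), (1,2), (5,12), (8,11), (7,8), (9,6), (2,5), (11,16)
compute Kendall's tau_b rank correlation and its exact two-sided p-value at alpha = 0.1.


Step 1: Enumerate the 28 unordered pairs (i,j) with i<j and classify each by sign(x_j-x_i) * sign(y_j-y_i).
  (1,2):dx=-9,dy=-13->C; (1,3):dx=-5,dy=-3->C; (1,4):dx=-2,dy=-4->C; (1,5):dx=-3,dy=-7->C
  (1,6):dx=-1,dy=-9->C; (1,7):dx=-8,dy=-10->C; (1,8):dx=+1,dy=+1->C; (2,3):dx=+4,dy=+10->C
  (2,4):dx=+7,dy=+9->C; (2,5):dx=+6,dy=+6->C; (2,6):dx=+8,dy=+4->C; (2,7):dx=+1,dy=+3->C
  (2,8):dx=+10,dy=+14->C; (3,4):dx=+3,dy=-1->D; (3,5):dx=+2,dy=-4->D; (3,6):dx=+4,dy=-6->D
  (3,7):dx=-3,dy=-7->C; (3,8):dx=+6,dy=+4->C; (4,5):dx=-1,dy=-3->C; (4,6):dx=+1,dy=-5->D
  (4,7):dx=-6,dy=-6->C; (4,8):dx=+3,dy=+5->C; (5,6):dx=+2,dy=-2->D; (5,7):dx=-5,dy=-3->C
  (5,8):dx=+4,dy=+8->C; (6,7):dx=-7,dy=-1->C; (6,8):dx=+2,dy=+10->C; (7,8):dx=+9,dy=+11->C
Step 2: C = 23, D = 5, total pairs = 28.
Step 3: tau = (C - D)/(n(n-1)/2) = (23 - 5)/28 = 0.642857.
Step 4: Exact two-sided p-value (enumerate n! = 40320 permutations of y under H0): p = 0.031151.
Step 5: alpha = 0.1. reject H0.

tau_b = 0.6429 (C=23, D=5), p = 0.031151, reject H0.


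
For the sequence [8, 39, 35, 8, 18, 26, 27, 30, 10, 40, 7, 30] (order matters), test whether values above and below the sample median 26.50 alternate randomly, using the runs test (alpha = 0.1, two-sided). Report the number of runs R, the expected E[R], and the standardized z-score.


Step 1: Compute median = 26.50; label A = above, B = below.
Labels in order: BAABBBAABABA  (n_A = 6, n_B = 6)
Step 2: Count runs R = 8.
Step 3: Under H0 (random ordering), E[R] = 2*n_A*n_B/(n_A+n_B) + 1 = 2*6*6/12 + 1 = 7.0000.
        Var[R] = 2*n_A*n_B*(2*n_A*n_B - n_A - n_B) / ((n_A+n_B)^2 * (n_A+n_B-1)) = 4320/1584 = 2.7273.
        SD[R] = 1.6514.
Step 4: Continuity-corrected z = (R - 0.5 - E[R]) / SD[R] = (8 - 0.5 - 7.0000) / 1.6514 = 0.3028.
Step 5: Two-sided p-value via normal approximation = 2*(1 - Phi(|z|)) = 0.762069.
Step 6: alpha = 0.1. fail to reject H0.

R = 8, z = 0.3028, p = 0.762069, fail to reject H0.


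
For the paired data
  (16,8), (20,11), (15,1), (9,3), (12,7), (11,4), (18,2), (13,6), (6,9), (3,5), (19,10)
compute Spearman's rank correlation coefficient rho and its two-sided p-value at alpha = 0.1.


Step 1: Rank x and y separately (midranks; no ties here).
rank(x): 16->8, 20->11, 15->7, 9->3, 12->5, 11->4, 18->9, 13->6, 6->2, 3->1, 19->10
rank(y): 8->8, 11->11, 1->1, 3->3, 7->7, 4->4, 2->2, 6->6, 9->9, 5->5, 10->10
Step 2: d_i = R_x(i) - R_y(i); compute d_i^2.
  (8-8)^2=0, (11-11)^2=0, (7-1)^2=36, (3-3)^2=0, (5-7)^2=4, (4-4)^2=0, (9-2)^2=49, (6-6)^2=0, (2-9)^2=49, (1-5)^2=16, (10-10)^2=0
sum(d^2) = 154.
Step 3: rho = 1 - 6*154 / (11*(11^2 - 1)) = 1 - 924/1320 = 0.300000.
Step 4: Under H0, t = rho * sqrt((n-2)/(1-rho^2)) = 0.9435 ~ t(9).
Step 5: Two-sided p-value from the t-distribution with 9 df = 0.370083.
Step 6: alpha = 0.1. fail to reject H0.

rho = 0.3000, p = 0.370083, fail to reject H0 at alpha = 0.1.


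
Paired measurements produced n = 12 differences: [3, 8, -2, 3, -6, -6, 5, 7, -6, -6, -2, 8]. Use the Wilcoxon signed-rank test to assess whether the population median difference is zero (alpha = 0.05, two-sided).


Step 1: Drop any zero differences (none here) and take |d_i|.
|d| = [3, 8, 2, 3, 6, 6, 5, 7, 6, 6, 2, 8]
Step 2: Midrank |d_i| (ties get averaged ranks).
ranks: |3|->3.5, |8|->11.5, |2|->1.5, |3|->3.5, |6|->7.5, |6|->7.5, |5|->5, |7|->10, |6|->7.5, |6|->7.5, |2|->1.5, |8|->11.5
Step 3: Attach original signs; sum ranks with positive sign and with negative sign.
W+ = 3.5 + 11.5 + 3.5 + 5 + 10 + 11.5 = 45
W- = 1.5 + 7.5 + 7.5 + 7.5 + 7.5 + 1.5 = 33
(Check: W+ + W- = 78 should equal n(n+1)/2 = 78.)
Step 4: Test statistic W = min(W+, W-) = 33.
Step 5: Ties in |d|, so use the tie-corrected normal approximation.
        E[W] = n(n+1)/4 = 12*13/4 = 39.
        Tie groups: |d|=2 (t=2), |d|=3 (t=2), |d|=6 (t=4), |d|=8 (t=2); sum(t^3 - t) = 78.
        Var[W] = n(n+1)(2n+1)/24 - sum(t^3-t)/48 = 3900/24 - 78/48 = 160.875.
        z = (W - E[W]) / sqrt(Var[W]) = (33 - 39) / 12.6837 = -0.4730.
        Two-sided p = 2*Phi(z) = 0.636178.
Step 6: alpha = 0.05. fail to reject H0.

W+ = 45, W- = 33, W = min = 33, p = 0.636178, fail to reject H0.


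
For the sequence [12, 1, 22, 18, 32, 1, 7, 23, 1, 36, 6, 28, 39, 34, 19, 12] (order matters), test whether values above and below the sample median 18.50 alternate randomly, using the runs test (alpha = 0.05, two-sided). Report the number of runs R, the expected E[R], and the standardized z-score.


Step 1: Compute median = 18.50; label A = above, B = below.
Labels in order: BBABABBABABAAAAB  (n_A = 8, n_B = 8)
Step 2: Count runs R = 11.
Step 3: Under H0 (random ordering), E[R] = 2*n_A*n_B/(n_A+n_B) + 1 = 2*8*8/16 + 1 = 9.0000.
        Var[R] = 2*n_A*n_B*(2*n_A*n_B - n_A - n_B) / ((n_A+n_B)^2 * (n_A+n_B-1)) = 14336/3840 = 3.7333.
        SD[R] = 1.9322.
Step 4: Continuity-corrected z = (R - 0.5 - E[R]) / SD[R] = (11 - 0.5 - 9.0000) / 1.9322 = 0.7763.
Step 5: Two-sided p-value via normal approximation = 2*(1 - Phi(|z|)) = 0.437558.
Step 6: alpha = 0.05. fail to reject H0.

R = 11, z = 0.7763, p = 0.437558, fail to reject H0.


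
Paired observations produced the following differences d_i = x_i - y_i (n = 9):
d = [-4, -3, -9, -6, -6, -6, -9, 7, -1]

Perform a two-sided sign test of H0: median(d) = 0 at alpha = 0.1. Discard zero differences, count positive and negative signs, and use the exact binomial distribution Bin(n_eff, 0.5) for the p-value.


Step 1: Discard zero differences. Original n = 9; n_eff = number of nonzero differences = 9.
Nonzero differences (with sign): -4, -3, -9, -6, -6, -6, -9, +7, -1
Step 2: Count signs: positive = 1, negative = 8.
Step 3: Under H0: P(positive) = 0.5, so the number of positives S ~ Bin(9, 0.5).
Step 4: Two-sided exact p-value = sum of Bin(9,0.5) probabilities at or below the observed probability = 0.039062.
Step 5: alpha = 0.1. reject H0.

n_eff = 9, pos = 1, neg = 8, p = 0.039062, reject H0.


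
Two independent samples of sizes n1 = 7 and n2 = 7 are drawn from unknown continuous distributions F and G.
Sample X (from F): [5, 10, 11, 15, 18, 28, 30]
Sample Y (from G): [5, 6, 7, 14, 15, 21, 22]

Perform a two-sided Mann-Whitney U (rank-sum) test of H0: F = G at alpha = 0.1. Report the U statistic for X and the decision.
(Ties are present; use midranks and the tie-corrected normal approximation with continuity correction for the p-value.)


Step 1: Combine and sort all 14 observations; assign midranks.
sorted (value, group): (5,X), (5,Y), (6,Y), (7,Y), (10,X), (11,X), (14,Y), (15,X), (15,Y), (18,X), (21,Y), (22,Y), (28,X), (30,X)
ranks: 5->1.5, 5->1.5, 6->3, 7->4, 10->5, 11->6, 14->7, 15->8.5, 15->8.5, 18->10, 21->11, 22->12, 28->13, 30->14
Step 2: Rank sum for X: R1 = 1.5 + 5 + 6 + 8.5 + 10 + 13 + 14 = 58.
Step 3: U_X = R1 - n1(n1+1)/2 = 58 - 7*8/2 = 58 - 28 = 30.
       U_Y = n1*n2 - U_X = 49 - 30 = 19.
Step 4: Ties are present, so use the tie-corrected normal approximation (with continuity correction) for the p-value.
Step 5: p-value = 0.521987; compare to alpha = 0.1. fail to reject H0.

U_X = 30, p = 0.521987, fail to reject H0 at alpha = 0.1.


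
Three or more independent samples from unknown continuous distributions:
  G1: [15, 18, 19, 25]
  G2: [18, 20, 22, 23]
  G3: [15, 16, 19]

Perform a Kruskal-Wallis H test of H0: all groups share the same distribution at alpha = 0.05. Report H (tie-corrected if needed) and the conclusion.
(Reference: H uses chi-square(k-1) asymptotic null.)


Step 1: Combine all N = 11 observations and assign midranks.
sorted (value, group, rank): (15,G1,1.5), (15,G3,1.5), (16,G3,3), (18,G1,4.5), (18,G2,4.5), (19,G1,6.5), (19,G3,6.5), (20,G2,8), (22,G2,9), (23,G2,10), (25,G1,11)
Step 2: Sum ranks within each group.
R_1 = 23.5 (n_1 = 4)
R_2 = 31.5 (n_2 = 4)
R_3 = 11 (n_3 = 3)
Step 3: H = 12/(N(N+1)) * sum(R_i^2/n_i) - 3(N+1)
     = 12/(11*12) * (23.5^2/4 + 31.5^2/4 + 11^2/3) - 3*12
     = 0.090909 * 426.458 - 36
     = 2.768939.
Step 4: Ties present; correction factor C = 1 - 18/(11^3 - 11) = 0.986364. Corrected H = 2.768939 / 0.986364 = 2.807220.
Step 5: Under H0, H ~ chi^2(2); p-value = 0.245708.
Step 6: alpha = 0.05. fail to reject H0.

H = 2.8072, df = 2, p = 0.245708, fail to reject H0.


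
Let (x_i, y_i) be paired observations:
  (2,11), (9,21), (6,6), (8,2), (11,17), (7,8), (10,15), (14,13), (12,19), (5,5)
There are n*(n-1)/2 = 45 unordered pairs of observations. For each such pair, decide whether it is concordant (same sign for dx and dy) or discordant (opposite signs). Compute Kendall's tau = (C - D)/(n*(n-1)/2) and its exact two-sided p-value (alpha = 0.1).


Step 1: Enumerate the 45 unordered pairs (i,j) with i<j and classify each by sign(x_j-x_i) * sign(y_j-y_i).
  (1,2):dx=+7,dy=+10->C; (1,3):dx=+4,dy=-5->D; (1,4):dx=+6,dy=-9->D; (1,5):dx=+9,dy=+6->C
  (1,6):dx=+5,dy=-3->D; (1,7):dx=+8,dy=+4->C; (1,8):dx=+12,dy=+2->C; (1,9):dx=+10,dy=+8->C
  (1,10):dx=+3,dy=-6->D; (2,3):dx=-3,dy=-15->C; (2,4):dx=-1,dy=-19->C; (2,5):dx=+2,dy=-4->D
  (2,6):dx=-2,dy=-13->C; (2,7):dx=+1,dy=-6->D; (2,8):dx=+5,dy=-8->D; (2,9):dx=+3,dy=-2->D
  (2,10):dx=-4,dy=-16->C; (3,4):dx=+2,dy=-4->D; (3,5):dx=+5,dy=+11->C; (3,6):dx=+1,dy=+2->C
  (3,7):dx=+4,dy=+9->C; (3,8):dx=+8,dy=+7->C; (3,9):dx=+6,dy=+13->C; (3,10):dx=-1,dy=-1->C
  (4,5):dx=+3,dy=+15->C; (4,6):dx=-1,dy=+6->D; (4,7):dx=+2,dy=+13->C; (4,8):dx=+6,dy=+11->C
  (4,9):dx=+4,dy=+17->C; (4,10):dx=-3,dy=+3->D; (5,6):dx=-4,dy=-9->C; (5,7):dx=-1,dy=-2->C
  (5,8):dx=+3,dy=-4->D; (5,9):dx=+1,dy=+2->C; (5,10):dx=-6,dy=-12->C; (6,7):dx=+3,dy=+7->C
  (6,8):dx=+7,dy=+5->C; (6,9):dx=+5,dy=+11->C; (6,10):dx=-2,dy=-3->C; (7,8):dx=+4,dy=-2->D
  (7,9):dx=+2,dy=+4->C; (7,10):dx=-5,dy=-10->C; (8,9):dx=-2,dy=+6->D; (8,10):dx=-9,dy=-8->C
  (9,10):dx=-7,dy=-14->C
Step 2: C = 31, D = 14, total pairs = 45.
Step 3: tau = (C - D)/(n(n-1)/2) = (31 - 14)/45 = 0.377778.
Step 4: Exact two-sided p-value (enumerate n! = 3628800 permutations of y under H0): p = 0.155742.
Step 5: alpha = 0.1. fail to reject H0.

tau_b = 0.3778 (C=31, D=14), p = 0.155742, fail to reject H0.


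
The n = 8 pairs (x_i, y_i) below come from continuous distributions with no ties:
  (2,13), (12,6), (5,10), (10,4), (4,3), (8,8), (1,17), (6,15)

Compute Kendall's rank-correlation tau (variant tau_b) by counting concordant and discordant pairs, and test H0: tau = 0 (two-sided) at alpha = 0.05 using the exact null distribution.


Step 1: Enumerate the 28 unordered pairs (i,j) with i<j and classify each by sign(x_j-x_i) * sign(y_j-y_i).
  (1,2):dx=+10,dy=-7->D; (1,3):dx=+3,dy=-3->D; (1,4):dx=+8,dy=-9->D; (1,5):dx=+2,dy=-10->D
  (1,6):dx=+6,dy=-5->D; (1,7):dx=-1,dy=+4->D; (1,8):dx=+4,dy=+2->C; (2,3):dx=-7,dy=+4->D
  (2,4):dx=-2,dy=-2->C; (2,5):dx=-8,dy=-3->C; (2,6):dx=-4,dy=+2->D; (2,7):dx=-11,dy=+11->D
  (2,8):dx=-6,dy=+9->D; (3,4):dx=+5,dy=-6->D; (3,5):dx=-1,dy=-7->C; (3,6):dx=+3,dy=-2->D
  (3,7):dx=-4,dy=+7->D; (3,8):dx=+1,dy=+5->C; (4,5):dx=-6,dy=-1->C; (4,6):dx=-2,dy=+4->D
  (4,7):dx=-9,dy=+13->D; (4,8):dx=-4,dy=+11->D; (5,6):dx=+4,dy=+5->C; (5,7):dx=-3,dy=+14->D
  (5,8):dx=+2,dy=+12->C; (6,7):dx=-7,dy=+9->D; (6,8):dx=-2,dy=+7->D; (7,8):dx=+5,dy=-2->D
Step 2: C = 8, D = 20, total pairs = 28.
Step 3: tau = (C - D)/(n(n-1)/2) = (8 - 20)/28 = -0.428571.
Step 4: Exact two-sided p-value (enumerate n! = 40320 permutations of y under H0): p = 0.178869.
Step 5: alpha = 0.05. fail to reject H0.

tau_b = -0.4286 (C=8, D=20), p = 0.178869, fail to reject H0.


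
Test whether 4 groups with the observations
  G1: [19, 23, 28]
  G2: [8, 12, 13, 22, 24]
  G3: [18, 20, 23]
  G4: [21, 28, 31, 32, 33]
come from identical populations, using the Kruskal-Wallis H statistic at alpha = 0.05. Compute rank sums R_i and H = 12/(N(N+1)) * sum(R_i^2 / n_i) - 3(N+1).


Step 1: Combine all N = 16 observations and assign midranks.
sorted (value, group, rank): (8,G2,1), (12,G2,2), (13,G2,3), (18,G3,4), (19,G1,5), (20,G3,6), (21,G4,7), (22,G2,8), (23,G1,9.5), (23,G3,9.5), (24,G2,11), (28,G1,12.5), (28,G4,12.5), (31,G4,14), (32,G4,15), (33,G4,16)
Step 2: Sum ranks within each group.
R_1 = 27 (n_1 = 3)
R_2 = 25 (n_2 = 5)
R_3 = 19.5 (n_3 = 3)
R_4 = 64.5 (n_4 = 5)
Step 3: H = 12/(N(N+1)) * sum(R_i^2/n_i) - 3(N+1)
     = 12/(16*17) * (27^2/3 + 25^2/5 + 19.5^2/3 + 64.5^2/5) - 3*17
     = 0.044118 * 1326.8 - 51
     = 7.535294.
Step 4: Ties present; correction factor C = 1 - 12/(16^3 - 16) = 0.997059. Corrected H = 7.535294 / 0.997059 = 7.557522.
Step 5: Under H0, H ~ chi^2(3); p-value = 0.056099.
Step 6: alpha = 0.05. fail to reject H0.

H = 7.5575, df = 3, p = 0.056099, fail to reject H0.


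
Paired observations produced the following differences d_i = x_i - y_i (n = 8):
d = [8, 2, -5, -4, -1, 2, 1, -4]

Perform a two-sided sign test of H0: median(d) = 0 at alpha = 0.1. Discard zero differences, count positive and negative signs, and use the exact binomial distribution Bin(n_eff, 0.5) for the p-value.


Step 1: Discard zero differences. Original n = 8; n_eff = number of nonzero differences = 8.
Nonzero differences (with sign): +8, +2, -5, -4, -1, +2, +1, -4
Step 2: Count signs: positive = 4, negative = 4.
Step 3: Under H0: P(positive) = 0.5, so the number of positives S ~ Bin(8, 0.5).
Step 4: Two-sided exact p-value = sum of Bin(8,0.5) probabilities at or below the observed probability = 1.000000.
Step 5: alpha = 0.1. fail to reject H0.

n_eff = 8, pos = 4, neg = 4, p = 1.000000, fail to reject H0.


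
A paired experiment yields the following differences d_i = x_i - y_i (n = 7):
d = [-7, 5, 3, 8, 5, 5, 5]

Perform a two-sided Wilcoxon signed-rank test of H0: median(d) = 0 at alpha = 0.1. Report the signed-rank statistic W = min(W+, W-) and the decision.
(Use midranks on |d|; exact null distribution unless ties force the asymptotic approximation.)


Step 1: Drop any zero differences (none here) and take |d_i|.
|d| = [7, 5, 3, 8, 5, 5, 5]
Step 2: Midrank |d_i| (ties get averaged ranks).
ranks: |7|->6, |5|->3.5, |3|->1, |8|->7, |5|->3.5, |5|->3.5, |5|->3.5
Step 3: Attach original signs; sum ranks with positive sign and with negative sign.
W+ = 3.5 + 1 + 7 + 3.5 + 3.5 + 3.5 = 22
W- = 6 = 6
(Check: W+ + W- = 28 should equal n(n+1)/2 = 28.)
Step 4: Test statistic W = min(W+, W-) = 6.
Step 5: Ties in |d|, so use the tie-corrected normal approximation.
        E[W] = n(n+1)/4 = 7*8/4 = 14.
        Tie groups: |d|=5 (t=4); sum(t^3 - t) = 60.
        Var[W] = n(n+1)(2n+1)/24 - sum(t^3-t)/48 = 840/24 - 60/48 = 33.75.
        z = (W - E[W]) / sqrt(Var[W]) = (6 - 14) / 5.8095 = -1.3771.
        Two-sided p = 2*Phi(z) = 0.168493.
Step 6: alpha = 0.1. fail to reject H0.

W+ = 22, W- = 6, W = min = 6, p = 0.168493, fail to reject H0.


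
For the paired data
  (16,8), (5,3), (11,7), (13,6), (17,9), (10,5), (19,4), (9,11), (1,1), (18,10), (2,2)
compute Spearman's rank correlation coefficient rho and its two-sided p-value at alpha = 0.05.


Step 1: Rank x and y separately (midranks; no ties here).
rank(x): 16->8, 5->3, 11->6, 13->7, 17->9, 10->5, 19->11, 9->4, 1->1, 18->10, 2->2
rank(y): 8->8, 3->3, 7->7, 6->6, 9->9, 5->5, 4->4, 11->11, 1->1, 10->10, 2->2
Step 2: d_i = R_x(i) - R_y(i); compute d_i^2.
  (8-8)^2=0, (3-3)^2=0, (6-7)^2=1, (7-6)^2=1, (9-9)^2=0, (5-5)^2=0, (11-4)^2=49, (4-11)^2=49, (1-1)^2=0, (10-10)^2=0, (2-2)^2=0
sum(d^2) = 100.
Step 3: rho = 1 - 6*100 / (11*(11^2 - 1)) = 1 - 600/1320 = 0.545455.
Step 4: Under H0, t = rho * sqrt((n-2)/(1-rho^2)) = 1.9524 ~ t(9).
Step 5: Two-sided p-value from the t-distribution with 9 df = 0.082651.
Step 6: alpha = 0.05. fail to reject H0.

rho = 0.5455, p = 0.082651, fail to reject H0 at alpha = 0.05.


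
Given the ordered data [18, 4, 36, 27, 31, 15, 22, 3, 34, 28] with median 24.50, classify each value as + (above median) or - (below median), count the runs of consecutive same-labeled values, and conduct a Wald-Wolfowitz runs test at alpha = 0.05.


Step 1: Compute median = 24.50; label A = above, B = below.
Labels in order: BBAAABBBAA  (n_A = 5, n_B = 5)
Step 2: Count runs R = 4.
Step 3: Under H0 (random ordering), E[R] = 2*n_A*n_B/(n_A+n_B) + 1 = 2*5*5/10 + 1 = 6.0000.
        Var[R] = 2*n_A*n_B*(2*n_A*n_B - n_A - n_B) / ((n_A+n_B)^2 * (n_A+n_B-1)) = 2000/900 = 2.2222.
        SD[R] = 1.4907.
Step 4: Continuity-corrected z = (R + 0.5 - E[R]) / SD[R] = (4 + 0.5 - 6.0000) / 1.4907 = -1.0062.
Step 5: Two-sided p-value via normal approximation = 2*(1 - Phi(|z|)) = 0.314305.
Step 6: alpha = 0.05. fail to reject H0.

R = 4, z = -1.0062, p = 0.314305, fail to reject H0.


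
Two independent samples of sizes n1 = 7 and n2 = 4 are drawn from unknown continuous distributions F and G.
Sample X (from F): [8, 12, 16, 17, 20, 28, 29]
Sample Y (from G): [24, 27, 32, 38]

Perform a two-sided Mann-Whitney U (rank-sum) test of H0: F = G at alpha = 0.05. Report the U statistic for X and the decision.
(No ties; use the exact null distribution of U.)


Step 1: Combine and sort all 11 observations; assign midranks.
sorted (value, group): (8,X), (12,X), (16,X), (17,X), (20,X), (24,Y), (27,Y), (28,X), (29,X), (32,Y), (38,Y)
ranks: 8->1, 12->2, 16->3, 17->4, 20->5, 24->6, 27->7, 28->8, 29->9, 32->10, 38->11
Step 2: Rank sum for X: R1 = 1 + 2 + 3 + 4 + 5 + 8 + 9 = 32.
Step 3: U_X = R1 - n1(n1+1)/2 = 32 - 7*8/2 = 32 - 28 = 4.
       U_Y = n1*n2 - U_X = 28 - 4 = 24.
Step 4: No ties, so the exact null distribution of U (based on enumerating the C(11,7) = 330 equally likely rank assignments) gives the two-sided p-value.
Step 5: p-value = 0.072727; compare to alpha = 0.05. fail to reject H0.

U_X = 4, p = 0.072727, fail to reject H0 at alpha = 0.05.


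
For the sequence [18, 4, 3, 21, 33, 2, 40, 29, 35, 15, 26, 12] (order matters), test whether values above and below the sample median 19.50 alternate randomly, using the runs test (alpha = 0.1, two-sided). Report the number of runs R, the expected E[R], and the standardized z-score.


Step 1: Compute median = 19.50; label A = above, B = below.
Labels in order: BBBAABAAABAB  (n_A = 6, n_B = 6)
Step 2: Count runs R = 7.
Step 3: Under H0 (random ordering), E[R] = 2*n_A*n_B/(n_A+n_B) + 1 = 2*6*6/12 + 1 = 7.0000.
        Var[R] = 2*n_A*n_B*(2*n_A*n_B - n_A - n_B) / ((n_A+n_B)^2 * (n_A+n_B-1)) = 4320/1584 = 2.7273.
        SD[R] = 1.6514.
Step 4: R = E[R], so z = 0 with no continuity correction.
Step 5: Two-sided p-value via normal approximation = 2*(1 - Phi(|z|)) = 1.000000.
Step 6: alpha = 0.1. fail to reject H0.

R = 7, z = 0.0000, p = 1.000000, fail to reject H0.


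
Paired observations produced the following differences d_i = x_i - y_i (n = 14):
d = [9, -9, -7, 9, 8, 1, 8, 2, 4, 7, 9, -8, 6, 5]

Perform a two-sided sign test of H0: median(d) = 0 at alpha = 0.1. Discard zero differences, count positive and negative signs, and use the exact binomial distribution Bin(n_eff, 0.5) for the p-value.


Step 1: Discard zero differences. Original n = 14; n_eff = number of nonzero differences = 14.
Nonzero differences (with sign): +9, -9, -7, +9, +8, +1, +8, +2, +4, +7, +9, -8, +6, +5
Step 2: Count signs: positive = 11, negative = 3.
Step 3: Under H0: P(positive) = 0.5, so the number of positives S ~ Bin(14, 0.5).
Step 4: Two-sided exact p-value = sum of Bin(14,0.5) probabilities at or below the observed probability = 0.057373.
Step 5: alpha = 0.1. reject H0.

n_eff = 14, pos = 11, neg = 3, p = 0.057373, reject H0.


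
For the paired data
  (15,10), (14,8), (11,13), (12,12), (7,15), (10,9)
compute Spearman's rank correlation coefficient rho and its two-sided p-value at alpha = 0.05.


Step 1: Rank x and y separately (midranks; no ties here).
rank(x): 15->6, 14->5, 11->3, 12->4, 7->1, 10->2
rank(y): 10->3, 8->1, 13->5, 12->4, 15->6, 9->2
Step 2: d_i = R_x(i) - R_y(i); compute d_i^2.
  (6-3)^2=9, (5-1)^2=16, (3-5)^2=4, (4-4)^2=0, (1-6)^2=25, (2-2)^2=0
sum(d^2) = 54.
Step 3: rho = 1 - 6*54 / (6*(6^2 - 1)) = 1 - 324/210 = -0.542857.
Step 4: Under H0, t = rho * sqrt((n-2)/(1-rho^2)) = -1.2928 ~ t(4).
Step 5: Two-sided p-value from the t-distribution with 4 df = 0.265703.
Step 6: alpha = 0.05. fail to reject H0.

rho = -0.5429, p = 0.265703, fail to reject H0 at alpha = 0.05.


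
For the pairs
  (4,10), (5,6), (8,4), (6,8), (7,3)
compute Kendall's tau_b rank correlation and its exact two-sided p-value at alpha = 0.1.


Step 1: Enumerate the 10 unordered pairs (i,j) with i<j and classify each by sign(x_j-x_i) * sign(y_j-y_i).
  (1,2):dx=+1,dy=-4->D; (1,3):dx=+4,dy=-6->D; (1,4):dx=+2,dy=-2->D; (1,5):dx=+3,dy=-7->D
  (2,3):dx=+3,dy=-2->D; (2,4):dx=+1,dy=+2->C; (2,5):dx=+2,dy=-3->D; (3,4):dx=-2,dy=+4->D
  (3,5):dx=-1,dy=-1->C; (4,5):dx=+1,dy=-5->D
Step 2: C = 2, D = 8, total pairs = 10.
Step 3: tau = (C - D)/(n(n-1)/2) = (2 - 8)/10 = -0.600000.
Step 4: Exact two-sided p-value (enumerate n! = 120 permutations of y under H0): p = 0.233333.
Step 5: alpha = 0.1. fail to reject H0.

tau_b = -0.6000 (C=2, D=8), p = 0.233333, fail to reject H0.


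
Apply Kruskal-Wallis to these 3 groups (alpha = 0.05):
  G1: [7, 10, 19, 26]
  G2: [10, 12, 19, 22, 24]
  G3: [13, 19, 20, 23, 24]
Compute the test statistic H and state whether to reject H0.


Step 1: Combine all N = 14 observations and assign midranks.
sorted (value, group, rank): (7,G1,1), (10,G1,2.5), (10,G2,2.5), (12,G2,4), (13,G3,5), (19,G1,7), (19,G2,7), (19,G3,7), (20,G3,9), (22,G2,10), (23,G3,11), (24,G2,12.5), (24,G3,12.5), (26,G1,14)
Step 2: Sum ranks within each group.
R_1 = 24.5 (n_1 = 4)
R_2 = 36 (n_2 = 5)
R_3 = 44.5 (n_3 = 5)
Step 3: H = 12/(N(N+1)) * sum(R_i^2/n_i) - 3(N+1)
     = 12/(14*15) * (24.5^2/4 + 36^2/5 + 44.5^2/5) - 3*15
     = 0.057143 * 805.312 - 45
     = 1.017857.
Step 4: Ties present; correction factor C = 1 - 36/(14^3 - 14) = 0.986813. Corrected H = 1.017857 / 0.986813 = 1.031459.
Step 5: Under H0, H ~ chi^2(2); p-value = 0.597065.
Step 6: alpha = 0.05. fail to reject H0.

H = 1.0315, df = 2, p = 0.597065, fail to reject H0.


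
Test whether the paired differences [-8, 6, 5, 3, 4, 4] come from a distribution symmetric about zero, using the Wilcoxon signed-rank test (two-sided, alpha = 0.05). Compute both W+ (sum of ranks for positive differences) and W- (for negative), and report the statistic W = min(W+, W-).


Step 1: Drop any zero differences (none here) and take |d_i|.
|d| = [8, 6, 5, 3, 4, 4]
Step 2: Midrank |d_i| (ties get averaged ranks).
ranks: |8|->6, |6|->5, |5|->4, |3|->1, |4|->2.5, |4|->2.5
Step 3: Attach original signs; sum ranks with positive sign and with negative sign.
W+ = 5 + 4 + 1 + 2.5 + 2.5 = 15
W- = 6 = 6
(Check: W+ + W- = 21 should equal n(n+1)/2 = 21.)
Step 4: Test statistic W = min(W+, W-) = 6.
Step 5: Ties in |d|, so use the tie-corrected normal approximation.
        E[W] = n(n+1)/4 = 6*7/4 = 10.5.
        Tie groups: |d|=4 (t=2); sum(t^3 - t) = 6.
        Var[W] = n(n+1)(2n+1)/24 - sum(t^3-t)/48 = 546/24 - 6/48 = 22.625.
        z = (W - E[W]) / sqrt(Var[W]) = (6 - 10.5) / 4.7566 = -0.9461.
        Two-sided p = 2*Phi(z) = 0.344118.
Step 6: alpha = 0.05. fail to reject H0.

W+ = 15, W- = 6, W = min = 6, p = 0.344118, fail to reject H0.


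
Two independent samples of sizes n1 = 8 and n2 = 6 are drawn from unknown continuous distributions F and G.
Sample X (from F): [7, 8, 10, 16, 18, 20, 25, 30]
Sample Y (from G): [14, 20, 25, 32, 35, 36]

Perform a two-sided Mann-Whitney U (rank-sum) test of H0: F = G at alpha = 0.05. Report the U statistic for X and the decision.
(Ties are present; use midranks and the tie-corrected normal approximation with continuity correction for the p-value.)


Step 1: Combine and sort all 14 observations; assign midranks.
sorted (value, group): (7,X), (8,X), (10,X), (14,Y), (16,X), (18,X), (20,X), (20,Y), (25,X), (25,Y), (30,X), (32,Y), (35,Y), (36,Y)
ranks: 7->1, 8->2, 10->3, 14->4, 16->5, 18->6, 20->7.5, 20->7.5, 25->9.5, 25->9.5, 30->11, 32->12, 35->13, 36->14
Step 2: Rank sum for X: R1 = 1 + 2 + 3 + 5 + 6 + 7.5 + 9.5 + 11 = 45.
Step 3: U_X = R1 - n1(n1+1)/2 = 45 - 8*9/2 = 45 - 36 = 9.
       U_Y = n1*n2 - U_X = 48 - 9 = 39.
Step 4: Ties are present, so use the tie-corrected normal approximation (with continuity correction) for the p-value.
Step 5: p-value = 0.060646; compare to alpha = 0.05. fail to reject H0.

U_X = 9, p = 0.060646, fail to reject H0 at alpha = 0.05.


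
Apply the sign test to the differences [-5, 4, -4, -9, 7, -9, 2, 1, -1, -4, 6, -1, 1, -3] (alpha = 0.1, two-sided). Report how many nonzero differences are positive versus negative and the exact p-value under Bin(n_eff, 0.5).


Step 1: Discard zero differences. Original n = 14; n_eff = number of nonzero differences = 14.
Nonzero differences (with sign): -5, +4, -4, -9, +7, -9, +2, +1, -1, -4, +6, -1, +1, -3
Step 2: Count signs: positive = 6, negative = 8.
Step 3: Under H0: P(positive) = 0.5, so the number of positives S ~ Bin(14, 0.5).
Step 4: Two-sided exact p-value = sum of Bin(14,0.5) probabilities at or below the observed probability = 0.790527.
Step 5: alpha = 0.1. fail to reject H0.

n_eff = 14, pos = 6, neg = 8, p = 0.790527, fail to reject H0.


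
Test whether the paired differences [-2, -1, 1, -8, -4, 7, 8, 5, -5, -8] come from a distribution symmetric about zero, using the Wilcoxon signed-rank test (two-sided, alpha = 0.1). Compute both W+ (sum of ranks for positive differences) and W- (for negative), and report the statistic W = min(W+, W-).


Step 1: Drop any zero differences (none here) and take |d_i|.
|d| = [2, 1, 1, 8, 4, 7, 8, 5, 5, 8]
Step 2: Midrank |d_i| (ties get averaged ranks).
ranks: |2|->3, |1|->1.5, |1|->1.5, |8|->9, |4|->4, |7|->7, |8|->9, |5|->5.5, |5|->5.5, |8|->9
Step 3: Attach original signs; sum ranks with positive sign and with negative sign.
W+ = 1.5 + 7 + 9 + 5.5 = 23
W- = 3 + 1.5 + 9 + 4 + 5.5 + 9 = 32
(Check: W+ + W- = 55 should equal n(n+1)/2 = 55.)
Step 4: Test statistic W = min(W+, W-) = 23.
Step 5: Ties in |d|, so use the tie-corrected normal approximation.
        E[W] = n(n+1)/4 = 10*11/4 = 27.5.
        Tie groups: |d|=1 (t=2), |d|=5 (t=2), |d|=8 (t=3); sum(t^3 - t) = 36.
        Var[W] = n(n+1)(2n+1)/24 - sum(t^3-t)/48 = 2310/24 - 36/48 = 95.5.
        z = (W - E[W]) / sqrt(Var[W]) = (23 - 27.5) / 9.7724 = -0.4605.
        Two-sided p = 2*Phi(z) = 0.645172.
Step 6: alpha = 0.1. fail to reject H0.

W+ = 23, W- = 32, W = min = 23, p = 0.645172, fail to reject H0.


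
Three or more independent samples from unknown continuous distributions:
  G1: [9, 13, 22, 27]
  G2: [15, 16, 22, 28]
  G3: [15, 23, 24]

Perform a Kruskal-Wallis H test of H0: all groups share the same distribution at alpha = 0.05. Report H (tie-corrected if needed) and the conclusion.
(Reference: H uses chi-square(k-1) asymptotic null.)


Step 1: Combine all N = 11 observations and assign midranks.
sorted (value, group, rank): (9,G1,1), (13,G1,2), (15,G2,3.5), (15,G3,3.5), (16,G2,5), (22,G1,6.5), (22,G2,6.5), (23,G3,8), (24,G3,9), (27,G1,10), (28,G2,11)
Step 2: Sum ranks within each group.
R_1 = 19.5 (n_1 = 4)
R_2 = 26 (n_2 = 4)
R_3 = 20.5 (n_3 = 3)
Step 3: H = 12/(N(N+1)) * sum(R_i^2/n_i) - 3(N+1)
     = 12/(11*12) * (19.5^2/4 + 26^2/4 + 20.5^2/3) - 3*12
     = 0.090909 * 404.146 - 36
     = 0.740530.
Step 4: Ties present; correction factor C = 1 - 12/(11^3 - 11) = 0.990909. Corrected H = 0.740530 / 0.990909 = 0.747324.
Step 5: Under H0, H ~ chi^2(2); p-value = 0.688209.
Step 6: alpha = 0.05. fail to reject H0.

H = 0.7473, df = 2, p = 0.688209, fail to reject H0.


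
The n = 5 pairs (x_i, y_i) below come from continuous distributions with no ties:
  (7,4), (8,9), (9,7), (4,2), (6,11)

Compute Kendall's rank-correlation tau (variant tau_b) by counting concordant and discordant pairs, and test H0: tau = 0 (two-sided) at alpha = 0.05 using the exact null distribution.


Step 1: Enumerate the 10 unordered pairs (i,j) with i<j and classify each by sign(x_j-x_i) * sign(y_j-y_i).
  (1,2):dx=+1,dy=+5->C; (1,3):dx=+2,dy=+3->C; (1,4):dx=-3,dy=-2->C; (1,5):dx=-1,dy=+7->D
  (2,3):dx=+1,dy=-2->D; (2,4):dx=-4,dy=-7->C; (2,5):dx=-2,dy=+2->D; (3,4):dx=-5,dy=-5->C
  (3,5):dx=-3,dy=+4->D; (4,5):dx=+2,dy=+9->C
Step 2: C = 6, D = 4, total pairs = 10.
Step 3: tau = (C - D)/(n(n-1)/2) = (6 - 4)/10 = 0.200000.
Step 4: Exact two-sided p-value (enumerate n! = 120 permutations of y under H0): p = 0.816667.
Step 5: alpha = 0.05. fail to reject H0.

tau_b = 0.2000 (C=6, D=4), p = 0.816667, fail to reject H0.


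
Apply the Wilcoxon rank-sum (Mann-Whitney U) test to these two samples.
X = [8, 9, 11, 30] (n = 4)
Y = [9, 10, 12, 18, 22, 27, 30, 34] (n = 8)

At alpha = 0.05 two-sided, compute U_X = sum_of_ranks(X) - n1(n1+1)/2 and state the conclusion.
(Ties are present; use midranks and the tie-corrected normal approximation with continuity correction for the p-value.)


Step 1: Combine and sort all 12 observations; assign midranks.
sorted (value, group): (8,X), (9,X), (9,Y), (10,Y), (11,X), (12,Y), (18,Y), (22,Y), (27,Y), (30,X), (30,Y), (34,Y)
ranks: 8->1, 9->2.5, 9->2.5, 10->4, 11->5, 12->6, 18->7, 22->8, 27->9, 30->10.5, 30->10.5, 34->12
Step 2: Rank sum for X: R1 = 1 + 2.5 + 5 + 10.5 = 19.
Step 3: U_X = R1 - n1(n1+1)/2 = 19 - 4*5/2 = 19 - 10 = 9.
       U_Y = n1*n2 - U_X = 32 - 9 = 23.
Step 4: Ties are present, so use the tie-corrected normal approximation (with continuity correction) for the p-value.
Step 5: p-value = 0.267926; compare to alpha = 0.05. fail to reject H0.

U_X = 9, p = 0.267926, fail to reject H0 at alpha = 0.05.


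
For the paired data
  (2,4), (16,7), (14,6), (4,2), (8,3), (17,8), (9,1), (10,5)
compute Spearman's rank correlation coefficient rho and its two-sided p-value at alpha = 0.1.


Step 1: Rank x and y separately (midranks; no ties here).
rank(x): 2->1, 16->7, 14->6, 4->2, 8->3, 17->8, 9->4, 10->5
rank(y): 4->4, 7->7, 6->6, 2->2, 3->3, 8->8, 1->1, 5->5
Step 2: d_i = R_x(i) - R_y(i); compute d_i^2.
  (1-4)^2=9, (7-7)^2=0, (6-6)^2=0, (2-2)^2=0, (3-3)^2=0, (8-8)^2=0, (4-1)^2=9, (5-5)^2=0
sum(d^2) = 18.
Step 3: rho = 1 - 6*18 / (8*(8^2 - 1)) = 1 - 108/504 = 0.785714.
Step 4: Under H0, t = rho * sqrt((n-2)/(1-rho^2)) = 3.1113 ~ t(6).
Step 5: Two-sided p-value from the t-distribution with 6 df = 0.020815.
Step 6: alpha = 0.1. reject H0.

rho = 0.7857, p = 0.020815, reject H0 at alpha = 0.1.


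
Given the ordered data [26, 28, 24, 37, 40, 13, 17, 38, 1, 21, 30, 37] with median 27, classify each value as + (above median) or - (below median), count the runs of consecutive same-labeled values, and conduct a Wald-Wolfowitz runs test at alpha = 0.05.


Step 1: Compute median = 27; label A = above, B = below.
Labels in order: BABAABBABBAA  (n_A = 6, n_B = 6)
Step 2: Count runs R = 8.
Step 3: Under H0 (random ordering), E[R] = 2*n_A*n_B/(n_A+n_B) + 1 = 2*6*6/12 + 1 = 7.0000.
        Var[R] = 2*n_A*n_B*(2*n_A*n_B - n_A - n_B) / ((n_A+n_B)^2 * (n_A+n_B-1)) = 4320/1584 = 2.7273.
        SD[R] = 1.6514.
Step 4: Continuity-corrected z = (R - 0.5 - E[R]) / SD[R] = (8 - 0.5 - 7.0000) / 1.6514 = 0.3028.
Step 5: Two-sided p-value via normal approximation = 2*(1 - Phi(|z|)) = 0.762069.
Step 6: alpha = 0.05. fail to reject H0.

R = 8, z = 0.3028, p = 0.762069, fail to reject H0.


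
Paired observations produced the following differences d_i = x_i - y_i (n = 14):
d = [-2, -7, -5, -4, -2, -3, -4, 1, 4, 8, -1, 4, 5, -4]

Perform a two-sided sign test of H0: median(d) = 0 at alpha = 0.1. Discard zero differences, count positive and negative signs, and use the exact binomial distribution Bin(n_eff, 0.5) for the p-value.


Step 1: Discard zero differences. Original n = 14; n_eff = number of nonzero differences = 14.
Nonzero differences (with sign): -2, -7, -5, -4, -2, -3, -4, +1, +4, +8, -1, +4, +5, -4
Step 2: Count signs: positive = 5, negative = 9.
Step 3: Under H0: P(positive) = 0.5, so the number of positives S ~ Bin(14, 0.5).
Step 4: Two-sided exact p-value = sum of Bin(14,0.5) probabilities at or below the observed probability = 0.423950.
Step 5: alpha = 0.1. fail to reject H0.

n_eff = 14, pos = 5, neg = 9, p = 0.423950, fail to reject H0.


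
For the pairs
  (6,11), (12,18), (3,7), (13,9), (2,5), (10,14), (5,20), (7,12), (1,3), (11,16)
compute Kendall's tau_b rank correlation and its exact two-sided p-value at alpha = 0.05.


Step 1: Enumerate the 45 unordered pairs (i,j) with i<j and classify each by sign(x_j-x_i) * sign(y_j-y_i).
  (1,2):dx=+6,dy=+7->C; (1,3):dx=-3,dy=-4->C; (1,4):dx=+7,dy=-2->D; (1,5):dx=-4,dy=-6->C
  (1,6):dx=+4,dy=+3->C; (1,7):dx=-1,dy=+9->D; (1,8):dx=+1,dy=+1->C; (1,9):dx=-5,dy=-8->C
  (1,10):dx=+5,dy=+5->C; (2,3):dx=-9,dy=-11->C; (2,4):dx=+1,dy=-9->D; (2,5):dx=-10,dy=-13->C
  (2,6):dx=-2,dy=-4->C; (2,7):dx=-7,dy=+2->D; (2,8):dx=-5,dy=-6->C; (2,9):dx=-11,dy=-15->C
  (2,10):dx=-1,dy=-2->C; (3,4):dx=+10,dy=+2->C; (3,5):dx=-1,dy=-2->C; (3,6):dx=+7,dy=+7->C
  (3,7):dx=+2,dy=+13->C; (3,8):dx=+4,dy=+5->C; (3,9):dx=-2,dy=-4->C; (3,10):dx=+8,dy=+9->C
  (4,5):dx=-11,dy=-4->C; (4,6):dx=-3,dy=+5->D; (4,7):dx=-8,dy=+11->D; (4,8):dx=-6,dy=+3->D
  (4,9):dx=-12,dy=-6->C; (4,10):dx=-2,dy=+7->D; (5,6):dx=+8,dy=+9->C; (5,7):dx=+3,dy=+15->C
  (5,8):dx=+5,dy=+7->C; (5,9):dx=-1,dy=-2->C; (5,10):dx=+9,dy=+11->C; (6,7):dx=-5,dy=+6->D
  (6,8):dx=-3,dy=-2->C; (6,9):dx=-9,dy=-11->C; (6,10):dx=+1,dy=+2->C; (7,8):dx=+2,dy=-8->D
  (7,9):dx=-4,dy=-17->C; (7,10):dx=+6,dy=-4->D; (8,9):dx=-6,dy=-9->C; (8,10):dx=+4,dy=+4->C
  (9,10):dx=+10,dy=+13->C
Step 2: C = 34, D = 11, total pairs = 45.
Step 3: tau = (C - D)/(n(n-1)/2) = (34 - 11)/45 = 0.511111.
Step 4: Exact two-sided p-value (enumerate n! = 3628800 permutations of y under H0): p = 0.046623.
Step 5: alpha = 0.05. reject H0.

tau_b = 0.5111 (C=34, D=11), p = 0.046623, reject H0.


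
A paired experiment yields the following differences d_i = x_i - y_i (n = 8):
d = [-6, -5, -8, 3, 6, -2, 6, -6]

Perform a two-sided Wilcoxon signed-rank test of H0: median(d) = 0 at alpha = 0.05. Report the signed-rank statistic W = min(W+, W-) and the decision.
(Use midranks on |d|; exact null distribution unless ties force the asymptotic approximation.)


Step 1: Drop any zero differences (none here) and take |d_i|.
|d| = [6, 5, 8, 3, 6, 2, 6, 6]
Step 2: Midrank |d_i| (ties get averaged ranks).
ranks: |6|->5.5, |5|->3, |8|->8, |3|->2, |6|->5.5, |2|->1, |6|->5.5, |6|->5.5
Step 3: Attach original signs; sum ranks with positive sign and with negative sign.
W+ = 2 + 5.5 + 5.5 = 13
W- = 5.5 + 3 + 8 + 1 + 5.5 = 23
(Check: W+ + W- = 36 should equal n(n+1)/2 = 36.)
Step 4: Test statistic W = min(W+, W-) = 13.
Step 5: Ties in |d|, so use the tie-corrected normal approximation.
        E[W] = n(n+1)/4 = 8*9/4 = 18.
        Tie groups: |d|=6 (t=4); sum(t^3 - t) = 60.
        Var[W] = n(n+1)(2n+1)/24 - sum(t^3-t)/48 = 1224/24 - 60/48 = 49.75.
        z = (W - E[W]) / sqrt(Var[W]) = (13 - 18) / 7.0534 = -0.7089.
        Two-sided p = 2*Phi(z) = 0.478398.
Step 6: alpha = 0.05. fail to reject H0.

W+ = 13, W- = 23, W = min = 13, p = 0.478398, fail to reject H0.


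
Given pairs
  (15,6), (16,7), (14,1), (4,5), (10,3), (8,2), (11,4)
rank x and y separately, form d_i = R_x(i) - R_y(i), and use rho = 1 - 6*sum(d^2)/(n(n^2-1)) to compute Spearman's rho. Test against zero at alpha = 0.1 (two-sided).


Step 1: Rank x and y separately (midranks; no ties here).
rank(x): 15->6, 16->7, 14->5, 4->1, 10->3, 8->2, 11->4
rank(y): 6->6, 7->7, 1->1, 5->5, 3->3, 2->2, 4->4
Step 2: d_i = R_x(i) - R_y(i); compute d_i^2.
  (6-6)^2=0, (7-7)^2=0, (5-1)^2=16, (1-5)^2=16, (3-3)^2=0, (2-2)^2=0, (4-4)^2=0
sum(d^2) = 32.
Step 3: rho = 1 - 6*32 / (7*(7^2 - 1)) = 1 - 192/336 = 0.428571.
Step 4: Under H0, t = rho * sqrt((n-2)/(1-rho^2)) = 1.0607 ~ t(5).
Step 5: Two-sided p-value from the t-distribution with 5 df = 0.337368.
Step 6: alpha = 0.1. fail to reject H0.

rho = 0.4286, p = 0.337368, fail to reject H0 at alpha = 0.1.


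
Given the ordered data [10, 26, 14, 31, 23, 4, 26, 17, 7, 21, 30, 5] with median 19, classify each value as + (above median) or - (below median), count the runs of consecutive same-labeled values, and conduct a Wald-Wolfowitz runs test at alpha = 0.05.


Step 1: Compute median = 19; label A = above, B = below.
Labels in order: BABAABABBAAB  (n_A = 6, n_B = 6)
Step 2: Count runs R = 9.
Step 3: Under H0 (random ordering), E[R] = 2*n_A*n_B/(n_A+n_B) + 1 = 2*6*6/12 + 1 = 7.0000.
        Var[R] = 2*n_A*n_B*(2*n_A*n_B - n_A - n_B) / ((n_A+n_B)^2 * (n_A+n_B-1)) = 4320/1584 = 2.7273.
        SD[R] = 1.6514.
Step 4: Continuity-corrected z = (R - 0.5 - E[R]) / SD[R] = (9 - 0.5 - 7.0000) / 1.6514 = 0.9083.
Step 5: Two-sided p-value via normal approximation = 2*(1 - Phi(|z|)) = 0.363722.
Step 6: alpha = 0.05. fail to reject H0.

R = 9, z = 0.9083, p = 0.363722, fail to reject H0.


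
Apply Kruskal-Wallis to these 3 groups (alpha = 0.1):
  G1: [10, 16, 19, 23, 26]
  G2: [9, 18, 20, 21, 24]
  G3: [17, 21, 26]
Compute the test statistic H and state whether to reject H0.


Step 1: Combine all N = 13 observations and assign midranks.
sorted (value, group, rank): (9,G2,1), (10,G1,2), (16,G1,3), (17,G3,4), (18,G2,5), (19,G1,6), (20,G2,7), (21,G2,8.5), (21,G3,8.5), (23,G1,10), (24,G2,11), (26,G1,12.5), (26,G3,12.5)
Step 2: Sum ranks within each group.
R_1 = 33.5 (n_1 = 5)
R_2 = 32.5 (n_2 = 5)
R_3 = 25 (n_3 = 3)
Step 3: H = 12/(N(N+1)) * sum(R_i^2/n_i) - 3(N+1)
     = 12/(13*14) * (33.5^2/5 + 32.5^2/5 + 25^2/3) - 3*14
     = 0.065934 * 644.033 - 42
     = 0.463736.
Step 4: Ties present; correction factor C = 1 - 12/(13^3 - 13) = 0.994505. Corrected H = 0.463736 / 0.994505 = 0.466298.
Step 5: Under H0, H ~ chi^2(2); p-value = 0.792035.
Step 6: alpha = 0.1. fail to reject H0.

H = 0.4663, df = 2, p = 0.792035, fail to reject H0.


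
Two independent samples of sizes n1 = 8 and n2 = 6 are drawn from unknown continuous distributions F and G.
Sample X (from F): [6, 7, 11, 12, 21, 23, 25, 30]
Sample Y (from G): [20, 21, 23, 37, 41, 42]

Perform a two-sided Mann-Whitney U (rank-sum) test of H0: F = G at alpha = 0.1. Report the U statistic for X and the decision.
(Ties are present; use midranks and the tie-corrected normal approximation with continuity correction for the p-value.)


Step 1: Combine and sort all 14 observations; assign midranks.
sorted (value, group): (6,X), (7,X), (11,X), (12,X), (20,Y), (21,X), (21,Y), (23,X), (23,Y), (25,X), (30,X), (37,Y), (41,Y), (42,Y)
ranks: 6->1, 7->2, 11->3, 12->4, 20->5, 21->6.5, 21->6.5, 23->8.5, 23->8.5, 25->10, 30->11, 37->12, 41->13, 42->14
Step 2: Rank sum for X: R1 = 1 + 2 + 3 + 4 + 6.5 + 8.5 + 10 + 11 = 46.
Step 3: U_X = R1 - n1(n1+1)/2 = 46 - 8*9/2 = 46 - 36 = 10.
       U_Y = n1*n2 - U_X = 48 - 10 = 38.
Step 4: Ties are present, so use the tie-corrected normal approximation (with continuity correction) for the p-value.
Step 5: p-value = 0.080692; compare to alpha = 0.1. reject H0.

U_X = 10, p = 0.080692, reject H0 at alpha = 0.1.


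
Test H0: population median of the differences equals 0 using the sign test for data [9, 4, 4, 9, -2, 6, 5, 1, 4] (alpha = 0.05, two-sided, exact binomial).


Step 1: Discard zero differences. Original n = 9; n_eff = number of nonzero differences = 9.
Nonzero differences (with sign): +9, +4, +4, +9, -2, +6, +5, +1, +4
Step 2: Count signs: positive = 8, negative = 1.
Step 3: Under H0: P(positive) = 0.5, so the number of positives S ~ Bin(9, 0.5).
Step 4: Two-sided exact p-value = sum of Bin(9,0.5) probabilities at or below the observed probability = 0.039062.
Step 5: alpha = 0.05. reject H0.

n_eff = 9, pos = 8, neg = 1, p = 0.039062, reject H0.


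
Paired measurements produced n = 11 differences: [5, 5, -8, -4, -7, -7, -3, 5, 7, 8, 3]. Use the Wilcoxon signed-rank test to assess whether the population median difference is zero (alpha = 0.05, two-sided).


Step 1: Drop any zero differences (none here) and take |d_i|.
|d| = [5, 5, 8, 4, 7, 7, 3, 5, 7, 8, 3]
Step 2: Midrank |d_i| (ties get averaged ranks).
ranks: |5|->5, |5|->5, |8|->10.5, |4|->3, |7|->8, |7|->8, |3|->1.5, |5|->5, |7|->8, |8|->10.5, |3|->1.5
Step 3: Attach original signs; sum ranks with positive sign and with negative sign.
W+ = 5 + 5 + 5 + 8 + 10.5 + 1.5 = 35
W- = 10.5 + 3 + 8 + 8 + 1.5 = 31
(Check: W+ + W- = 66 should equal n(n+1)/2 = 66.)
Step 4: Test statistic W = min(W+, W-) = 31.
Step 5: Ties in |d|, so use the tie-corrected normal approximation.
        E[W] = n(n+1)/4 = 11*12/4 = 33.
        Tie groups: |d|=3 (t=2), |d|=5 (t=3), |d|=7 (t=3), |d|=8 (t=2); sum(t^3 - t) = 60.
        Var[W] = n(n+1)(2n+1)/24 - sum(t^3-t)/48 = 3036/24 - 60/48 = 125.25.
        z = (W - E[W]) / sqrt(Var[W]) = (31 - 33) / 11.1915 = -0.1787.
        Two-sided p = 2*Phi(z) = 0.858168.
Step 6: alpha = 0.05. fail to reject H0.

W+ = 35, W- = 31, W = min = 31, p = 0.858168, fail to reject H0.
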